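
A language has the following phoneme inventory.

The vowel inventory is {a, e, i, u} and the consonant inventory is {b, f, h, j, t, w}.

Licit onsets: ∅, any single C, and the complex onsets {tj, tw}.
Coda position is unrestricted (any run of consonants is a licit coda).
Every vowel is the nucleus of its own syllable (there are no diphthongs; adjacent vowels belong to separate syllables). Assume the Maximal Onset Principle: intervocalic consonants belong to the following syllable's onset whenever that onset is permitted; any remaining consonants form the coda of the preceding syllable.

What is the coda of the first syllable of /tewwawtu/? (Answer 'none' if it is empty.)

w

Vowels present: e, a, u; each is a nucleus, giving 3 syllables.
V1 /e/ – V2 /a/: /ww/ — longest licit onset from the right is /w/, leaving /w/ as coda.
V2 /a/ – V3 /u/: /wt/; trying suffixes from longest down, /t/ is the first permitted one, so coda /w/ | onset /t/.
So the parse is tew.waw.tu.
Syllable 1 is /tew/: onset /t/, nucleus /e/, coda /w/.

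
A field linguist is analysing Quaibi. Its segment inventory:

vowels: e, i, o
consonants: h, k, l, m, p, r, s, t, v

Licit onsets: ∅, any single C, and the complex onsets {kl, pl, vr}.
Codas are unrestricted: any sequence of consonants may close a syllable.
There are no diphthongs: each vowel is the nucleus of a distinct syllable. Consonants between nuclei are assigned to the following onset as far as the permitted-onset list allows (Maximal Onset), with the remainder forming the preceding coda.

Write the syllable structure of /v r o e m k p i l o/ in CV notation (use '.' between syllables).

CCV.VCC.CV.CV

The vowels are o, e, i, o — 4 nuclei, so 4 syllables.
σ1/σ2 boundary: nothing intervenes; syllable break is V.V.
σ2/σ3 boundary: cluster /mkp/ — the longest permitted-onset suffix is /p/; onset = /p/, preceding coda = /mk/.
σ3/σ4 boundary: just /l/ — single C goes to the following onset.
Putting it together: vro.emk.pi.lo.
Mapping each syllable to C/V: /vro/ → CCV, /emk/ → VCC, /pi/ → CV, /lo/ → CV.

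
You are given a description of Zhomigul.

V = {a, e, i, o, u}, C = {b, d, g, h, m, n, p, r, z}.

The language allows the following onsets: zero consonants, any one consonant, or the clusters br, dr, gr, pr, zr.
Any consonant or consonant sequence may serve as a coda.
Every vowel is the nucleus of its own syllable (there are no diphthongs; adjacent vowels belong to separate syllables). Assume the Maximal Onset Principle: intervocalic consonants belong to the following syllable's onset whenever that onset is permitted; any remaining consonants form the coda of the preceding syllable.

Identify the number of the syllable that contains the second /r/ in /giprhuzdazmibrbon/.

The vowels are i, u, a, i, o — 5 nuclei, so 5 syllables.
σ1/σ2 boundary: /prh/; trying suffixes from longest down, /h/ is the first permitted one, so coda /pr/ | onset /h/.
σ2/σ3 boundary: /zd/ — longest licit onset from the right is /d/, leaving /z/ as coda.
σ3/σ4 boundary: cluster /zm/ — the longest permitted-onset suffix is /m/; onset = /m/, preceding coda = /z/.
σ4/σ5 boundary: cluster /brb/ — the longest permitted-onset suffix is /b/; onset = /b/, preceding coda = /br/.
So the parse is gipr.huz.daz.mibr.bon.
The second /r/ is in the coda of syllable 4 (/mibr/).

4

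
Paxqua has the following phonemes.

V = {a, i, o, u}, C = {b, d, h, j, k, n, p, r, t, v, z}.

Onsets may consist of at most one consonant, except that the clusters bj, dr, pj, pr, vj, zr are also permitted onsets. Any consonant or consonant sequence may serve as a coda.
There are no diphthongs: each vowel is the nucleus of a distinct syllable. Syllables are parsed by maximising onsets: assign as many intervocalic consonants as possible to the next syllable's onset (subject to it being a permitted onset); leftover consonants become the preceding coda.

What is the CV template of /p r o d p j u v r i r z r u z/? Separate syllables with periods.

Vowels present: o, u, i, u; each is a nucleus, giving 4 syllables.
/o…u/ gap (V1→V2): /dpj/ — longest licit onset from the right is /pj/, leaving /d/ as coda.
/u…i/ gap (V2→V3): cluster /vr/ — the longest permitted-onset suffix is /r/; onset = /r/, preceding coda = /v/.
/i…u/ gap (V3→V4): /rzr/; trying suffixes from longest down, /zr/ is the first permitted one, so coda /r/ | onset /zr/.
Result: prod.pjuv.rir.zruz.
Mapping each syllable to C/V: /prod/ → CCVC, /pjuv/ → CCVC, /rir/ → CVC, /zruz/ → CCVC.

CCVC.CCVC.CVC.CCVC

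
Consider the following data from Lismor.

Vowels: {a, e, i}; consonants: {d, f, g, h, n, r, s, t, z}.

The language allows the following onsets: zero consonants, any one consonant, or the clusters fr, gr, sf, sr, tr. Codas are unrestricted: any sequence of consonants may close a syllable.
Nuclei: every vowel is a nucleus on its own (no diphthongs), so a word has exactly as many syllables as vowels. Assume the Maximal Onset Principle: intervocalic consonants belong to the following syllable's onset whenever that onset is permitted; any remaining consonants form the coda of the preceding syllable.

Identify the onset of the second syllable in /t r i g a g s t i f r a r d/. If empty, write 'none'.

Vowels present: i, a, i, a; each is a nucleus, giving 4 syllables.
Between /i/ (V1) and /a/ (V2): just /g/ — single C goes to the following onset.
Between /a/ (V2) and /i/ (V3): /gst/; trying suffixes from longest down, /t/ is the first permitted one, so coda /gs/ | onset /t/.
Between /i/ (V3) and /a/ (V4): cluster /fr/ — /fr/ is itself a permitted onset, so the whole cluster goes right; preceding coda = ∅.
Result: tri.gags.ti.frard.
Syllable 2 is /gags/: onset /g/, nucleus /a/, coda /gs/.

g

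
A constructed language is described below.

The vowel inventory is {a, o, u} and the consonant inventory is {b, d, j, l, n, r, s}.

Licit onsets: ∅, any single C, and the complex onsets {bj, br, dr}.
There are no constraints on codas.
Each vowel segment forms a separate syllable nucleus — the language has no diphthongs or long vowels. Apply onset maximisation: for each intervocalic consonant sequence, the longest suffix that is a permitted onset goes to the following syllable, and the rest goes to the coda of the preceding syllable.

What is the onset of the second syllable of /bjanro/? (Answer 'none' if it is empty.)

Vowels present: a, o; each is a nucleus, giving 2 syllables.
V1 /a/ – V2 /o/: /nr/ — longest licit onset from the right is /r/, leaving /n/ as coda.
Syllabification: bjan.ro.
Syllable 2 is /ro/: onset /r/, nucleus /o/, coda ∅.

r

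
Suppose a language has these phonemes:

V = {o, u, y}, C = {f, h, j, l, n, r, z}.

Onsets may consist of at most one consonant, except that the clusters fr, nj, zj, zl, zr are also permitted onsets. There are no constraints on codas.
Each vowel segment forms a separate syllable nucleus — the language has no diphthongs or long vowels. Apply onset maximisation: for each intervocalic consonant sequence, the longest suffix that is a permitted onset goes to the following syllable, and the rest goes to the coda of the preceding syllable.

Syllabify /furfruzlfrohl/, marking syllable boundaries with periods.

fur.fruzl.frohl

The vowels are u, u, o — 3 nuclei, so 3 syllables.
/u…u/ gap (V1→V2): /rfr/ — longest licit onset from the right is /fr/, leaving /r/ as coda.
/u…o/ gap (V2→V3): /zlfr/ — longest licit onset from the right is /fr/, leaving /zl/ as coda.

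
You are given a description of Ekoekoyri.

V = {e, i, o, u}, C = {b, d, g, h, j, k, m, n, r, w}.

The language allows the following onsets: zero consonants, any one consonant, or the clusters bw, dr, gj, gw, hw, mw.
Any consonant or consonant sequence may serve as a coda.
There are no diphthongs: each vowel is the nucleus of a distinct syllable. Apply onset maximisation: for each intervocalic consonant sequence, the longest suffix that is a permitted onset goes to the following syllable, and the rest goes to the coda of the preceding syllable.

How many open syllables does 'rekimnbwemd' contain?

1

The vowels are e, i, e — 3 nuclei, so 3 syllables.
/e…i/ gap (V1→V2): /k/ → onset of the next syllable (single consonants are always licit onsets).
/i…e/ gap (V2→V3): /mnbw/; trying suffixes from longest down, /bw/ is the first permitted one, so coda /mn/ | onset /bw/.
Syllabification: re.kimn.bwemd.
Classifying each syllable: /re/ (open), /kimn/ (closed), /bwemd/ (closed).
Open syllables: 1.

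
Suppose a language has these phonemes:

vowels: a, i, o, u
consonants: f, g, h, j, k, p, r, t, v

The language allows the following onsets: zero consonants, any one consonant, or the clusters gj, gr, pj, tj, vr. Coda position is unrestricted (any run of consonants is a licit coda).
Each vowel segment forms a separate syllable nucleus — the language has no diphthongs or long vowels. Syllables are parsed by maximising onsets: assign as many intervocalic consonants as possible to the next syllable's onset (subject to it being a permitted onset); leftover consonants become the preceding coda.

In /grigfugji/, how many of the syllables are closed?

1

Vowels present: i, u, i; each is a nucleus, giving 3 syllables.
V1 /i/ – V2 /u/: /gf/ splits as /g/ + /f/ (/f/ is the longest suffix that is a licit onset).
V2 /u/ – V3 /i/: /gj/ is a licit onset in full, so it all attaches to the next syllable.
So the parse is grig.fu.gji.
Classifying each syllable: /grig/ (closed), /fu/ (open), /gji/ (open).
Closed syllables: 1.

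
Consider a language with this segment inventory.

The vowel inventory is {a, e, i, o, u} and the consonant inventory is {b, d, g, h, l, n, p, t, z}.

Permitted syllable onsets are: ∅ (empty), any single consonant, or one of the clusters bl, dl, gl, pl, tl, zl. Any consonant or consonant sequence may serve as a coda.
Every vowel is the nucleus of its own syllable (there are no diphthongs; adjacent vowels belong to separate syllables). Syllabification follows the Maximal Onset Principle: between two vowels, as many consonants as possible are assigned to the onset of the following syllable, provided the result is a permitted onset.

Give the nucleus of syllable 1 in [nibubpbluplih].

Nuclei (vowels): i, u, u, i → 4 syllables.
The first nucleus (vowel 1 from the left) is /i/.

i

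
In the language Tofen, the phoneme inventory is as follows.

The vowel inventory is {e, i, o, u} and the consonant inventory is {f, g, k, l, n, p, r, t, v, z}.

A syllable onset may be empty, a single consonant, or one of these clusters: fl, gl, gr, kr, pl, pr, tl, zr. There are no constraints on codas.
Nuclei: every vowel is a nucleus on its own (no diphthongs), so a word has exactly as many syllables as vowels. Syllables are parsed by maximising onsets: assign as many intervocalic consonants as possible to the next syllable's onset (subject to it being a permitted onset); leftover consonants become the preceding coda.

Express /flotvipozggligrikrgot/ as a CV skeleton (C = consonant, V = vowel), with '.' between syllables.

CCVC.CV.CVCC.CCV.CCVCC.CVC

Nuclei (vowels): o, i, o, i, i, o → 6 syllables.
Between /o/ (V1) and /i/ (V2): /tv/ — longest licit onset from the right is /v/, leaving /t/ as coda.
Between /i/ (V2) and /o/ (V3): /p/ → onset of the next syllable (single consonants are always licit onsets).
Between /o/ (V3) and /i/ (V4): /zggl/ splits as /zg/ + /gl/ (/gl/ is the longest suffix that is a licit onset).
Between /i/ (V4) and /i/ (V5): /gr/ — entire cluster is a permitted onset → onset /gr/, coda ∅.
Between /i/ (V5) and /o/ (V6): /krg/; trying suffixes from longest down, /g/ is the first permitted one, so coda /kr/ | onset /g/.
Putting it together: flot.vi.pozg.gli.grikr.got.
Mapping each syllable to C/V: /flot/ → CCVC, /vi/ → CV, /pozg/ → CVCC, /gli/ → CCV, /grikr/ → CCVCC, /got/ → CVC.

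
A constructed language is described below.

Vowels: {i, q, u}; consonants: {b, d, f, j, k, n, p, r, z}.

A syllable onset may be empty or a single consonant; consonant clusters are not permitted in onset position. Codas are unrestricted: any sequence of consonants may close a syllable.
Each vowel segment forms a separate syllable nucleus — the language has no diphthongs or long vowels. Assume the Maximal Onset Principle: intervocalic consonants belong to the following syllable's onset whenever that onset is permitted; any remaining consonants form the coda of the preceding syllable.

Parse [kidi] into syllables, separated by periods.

ki.di

Nuclei (vowels): i, i → 2 syllables.
σ1/σ2 boundary: just /d/ — single C goes to the following onset.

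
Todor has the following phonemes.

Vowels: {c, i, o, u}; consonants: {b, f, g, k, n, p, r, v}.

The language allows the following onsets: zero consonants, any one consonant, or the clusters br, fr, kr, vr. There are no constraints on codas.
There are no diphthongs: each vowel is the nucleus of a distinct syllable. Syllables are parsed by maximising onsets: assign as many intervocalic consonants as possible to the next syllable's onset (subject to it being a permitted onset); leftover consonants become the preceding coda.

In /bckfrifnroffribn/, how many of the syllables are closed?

Vowels present: c, i, o, i; each is a nucleus, giving 4 syllables.
Between /c/ (V1) and /i/ (V2): cluster /kfr/ — the longest permitted-onset suffix is /fr/; onset = /fr/, preceding coda = /k/.
Between /i/ (V2) and /o/ (V3): /fnr/ splits as /fn/ + /r/ (/r/ is the longest suffix that is a licit onset).
Between /o/ (V3) and /i/ (V4): cluster /ffr/ — the longest permitted-onset suffix is /fr/; onset = /fr/, preceding coda = /f/.
So the parse is bck.frifn.rof.fribn.
Classifying each syllable: /bck/ (closed), /frifn/ (closed), /rof/ (closed), /fribn/ (closed).
Closed syllables: 4.

4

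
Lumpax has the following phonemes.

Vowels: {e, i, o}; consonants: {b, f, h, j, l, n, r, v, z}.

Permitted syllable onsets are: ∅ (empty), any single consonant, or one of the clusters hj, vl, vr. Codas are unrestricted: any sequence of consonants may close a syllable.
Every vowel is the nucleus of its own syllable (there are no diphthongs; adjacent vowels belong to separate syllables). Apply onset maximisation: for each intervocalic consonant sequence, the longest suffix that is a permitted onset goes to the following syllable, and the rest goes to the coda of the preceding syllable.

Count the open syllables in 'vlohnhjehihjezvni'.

Nuclei (vowels): o, e, i, e, i → 5 syllables.
σ1/σ2 boundary: /hnhj/; trying suffixes from longest down, /hj/ is the first permitted one, so coda /hn/ | onset /hj/.
σ2/σ3 boundary: just /h/ — single C goes to the following onset.
σ3/σ4 boundary: cluster /hj/ — /hj/ is itself a permitted onset, so the whole cluster goes right; preceding coda = ∅.
σ4/σ5 boundary: cluster /zvn/ — the longest permitted-onset suffix is /n/; onset = /n/, preceding coda = /zv/.
Result: vlohn.hje.hi.hjezv.ni.
Classifying each syllable: /vlohn/ (closed), /hje/ (open), /hi/ (open), /hjezv/ (closed), /ni/ (open).
Open syllables: 3.

3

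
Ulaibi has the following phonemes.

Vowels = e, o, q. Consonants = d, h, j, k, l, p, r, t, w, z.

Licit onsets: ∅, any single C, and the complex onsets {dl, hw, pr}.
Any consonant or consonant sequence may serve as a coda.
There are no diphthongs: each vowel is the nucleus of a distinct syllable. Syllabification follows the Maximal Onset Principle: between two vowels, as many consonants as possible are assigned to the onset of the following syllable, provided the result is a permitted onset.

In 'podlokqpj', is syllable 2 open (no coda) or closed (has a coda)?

Nuclei (vowels): o, o, q → 3 syllables.
Between /o/ (V1) and /o/ (V2): cluster /dl/ — /dl/ is itself a permitted onset, so the whole cluster goes right; preceding coda = ∅.
Between /o/ (V2) and /q/ (V3): /k/ is a single consonant, so it becomes the next onset.
So the parse is po.dlo.kqpj.
Syllable 2 is /dlo/; it ends in its nucleus with no coda, so it is open.

open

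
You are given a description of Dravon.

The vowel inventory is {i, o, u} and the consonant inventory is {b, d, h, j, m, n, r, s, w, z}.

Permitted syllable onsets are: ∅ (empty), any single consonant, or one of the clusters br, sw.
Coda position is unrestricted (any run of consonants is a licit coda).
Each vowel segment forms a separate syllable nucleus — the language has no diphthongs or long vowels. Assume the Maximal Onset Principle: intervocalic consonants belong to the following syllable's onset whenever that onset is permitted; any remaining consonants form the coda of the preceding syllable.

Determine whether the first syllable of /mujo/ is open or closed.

Vowels present: u, o; each is a nucleus, giving 2 syllables.
V1 /u/ – V2 /o/: just /j/ — single C goes to the following onset.
Syllabification: mu.jo.
Syllable 1 is /mu/; it ends in its nucleus with no coda, so it is open.

open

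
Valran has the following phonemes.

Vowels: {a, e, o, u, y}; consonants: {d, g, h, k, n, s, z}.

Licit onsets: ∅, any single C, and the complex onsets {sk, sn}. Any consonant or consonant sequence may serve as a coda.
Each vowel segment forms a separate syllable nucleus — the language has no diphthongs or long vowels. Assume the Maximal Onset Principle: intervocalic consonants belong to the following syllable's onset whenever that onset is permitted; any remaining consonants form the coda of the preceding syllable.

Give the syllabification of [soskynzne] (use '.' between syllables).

Vowels present: o, y, e; each is a nucleus, giving 3 syllables.
σ1/σ2 boundary: /sk/ — entire cluster is a permitted onset → onset /sk/, coda ∅.
σ2/σ3 boundary: /nzn/ splits as /nz/ + /n/ (/n/ is the longest suffix that is a licit onset).

so.skynz.ne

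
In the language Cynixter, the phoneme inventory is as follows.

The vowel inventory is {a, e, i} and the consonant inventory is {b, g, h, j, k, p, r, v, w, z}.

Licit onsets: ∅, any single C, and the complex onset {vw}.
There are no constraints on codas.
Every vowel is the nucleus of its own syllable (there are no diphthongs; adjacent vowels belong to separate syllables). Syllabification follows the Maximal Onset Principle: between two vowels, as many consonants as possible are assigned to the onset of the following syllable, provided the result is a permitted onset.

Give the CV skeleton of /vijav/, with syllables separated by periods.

The vowels are i, a — 2 nuclei, so 2 syllables.
V1 /i/ – V2 /a/: /j/ → onset of the next syllable (single consonants are always licit onsets).
So the parse is vi.jav.
Mapping each syllable to C/V: /vi/ → CV, /jav/ → CVC.

CV.CVC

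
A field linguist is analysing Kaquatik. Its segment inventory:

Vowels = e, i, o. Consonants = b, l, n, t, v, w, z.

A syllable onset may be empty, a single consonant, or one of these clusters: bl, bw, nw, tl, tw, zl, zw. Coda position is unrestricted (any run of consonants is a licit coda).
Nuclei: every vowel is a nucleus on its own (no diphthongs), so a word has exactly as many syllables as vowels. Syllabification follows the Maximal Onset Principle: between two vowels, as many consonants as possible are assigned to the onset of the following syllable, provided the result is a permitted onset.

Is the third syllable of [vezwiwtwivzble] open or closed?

closed

The vowels are e, i, i, e — 4 nuclei, so 4 syllables.
V1 /e/ – V2 /i/: /zw/ — entire cluster is a permitted onset → onset /zw/, coda ∅.
V2 /i/ – V3 /i/: /wtw/ splits as /w/ + /tw/ (/tw/ is the longest suffix that is a licit onset).
V3 /i/ – V4 /e/: /vzbl/ — longest licit onset from the right is /bl/, leaving /vz/ as coda.
Putting it together: ve.zwiw.twivz.ble.
Syllable 3 is /twivz/ with coda /vz/, so it is closed.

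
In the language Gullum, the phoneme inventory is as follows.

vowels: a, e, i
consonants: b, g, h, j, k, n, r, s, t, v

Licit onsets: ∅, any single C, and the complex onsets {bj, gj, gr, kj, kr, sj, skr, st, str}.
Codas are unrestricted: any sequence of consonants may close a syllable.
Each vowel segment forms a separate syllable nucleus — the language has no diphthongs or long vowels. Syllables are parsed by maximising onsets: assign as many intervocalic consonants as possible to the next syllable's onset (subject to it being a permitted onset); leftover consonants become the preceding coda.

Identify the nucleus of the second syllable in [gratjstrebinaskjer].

Vowels present: a, e, i, a, e; each is a nucleus, giving 5 syllables.
The second nucleus (vowel 2 from the left) is /e/.

e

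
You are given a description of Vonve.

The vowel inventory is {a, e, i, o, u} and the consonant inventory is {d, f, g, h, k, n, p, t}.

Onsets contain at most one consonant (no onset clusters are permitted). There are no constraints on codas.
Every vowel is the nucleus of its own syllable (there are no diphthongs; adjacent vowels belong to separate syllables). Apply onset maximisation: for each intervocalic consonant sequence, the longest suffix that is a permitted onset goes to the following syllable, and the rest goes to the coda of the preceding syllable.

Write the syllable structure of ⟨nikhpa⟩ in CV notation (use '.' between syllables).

CVCC.CV

The vowels are i, a — 2 nuclei, so 2 syllables.
/i…a/ gap (V1→V2): cluster /khp/ — the longest permitted-onset suffix is /p/; onset = /p/, preceding coda = /kh/.
Putting it together: nikh.pa.
Mapping each syllable to C/V: /nikh/ → CVCC, /pa/ → CV.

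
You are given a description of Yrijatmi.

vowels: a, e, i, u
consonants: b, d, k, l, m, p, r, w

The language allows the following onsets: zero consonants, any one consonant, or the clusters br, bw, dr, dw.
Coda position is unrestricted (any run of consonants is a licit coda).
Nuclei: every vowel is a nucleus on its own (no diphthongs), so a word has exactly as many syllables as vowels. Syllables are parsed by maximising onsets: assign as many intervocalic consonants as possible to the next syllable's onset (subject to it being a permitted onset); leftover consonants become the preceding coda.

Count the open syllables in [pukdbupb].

Nuclei (vowels): u, u → 2 syllables.
V1 /u/ – V2 /u/: /kdb/ splits as /kd/ + /b/ (/b/ is the longest suffix that is a licit onset).
So the parse is pukd.bupb.
Classifying each syllable: /pukd/ (closed), /bupb/ (closed).
Open syllables: 0.

0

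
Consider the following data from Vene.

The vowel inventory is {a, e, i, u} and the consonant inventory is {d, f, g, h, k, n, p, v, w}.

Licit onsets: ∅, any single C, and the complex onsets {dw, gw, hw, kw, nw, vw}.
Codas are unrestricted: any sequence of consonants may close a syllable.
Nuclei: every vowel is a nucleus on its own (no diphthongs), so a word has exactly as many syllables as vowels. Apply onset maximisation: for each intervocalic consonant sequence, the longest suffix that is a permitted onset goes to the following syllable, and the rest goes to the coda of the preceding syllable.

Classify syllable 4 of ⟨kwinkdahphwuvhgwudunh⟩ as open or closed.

open

The vowels are i, a, u, u, u — 5 nuclei, so 5 syllables.
V1 /i/ – V2 /a/: cluster /nkd/ — the longest permitted-onset suffix is /d/; onset = /d/, preceding coda = /nk/.
V2 /a/ – V3 /u/: /hphw/ splits as /hp/ + /hw/ (/hw/ is the longest suffix that is a licit onset).
V3 /u/ – V4 /u/: /vhgw/ — longest licit onset from the right is /gw/, leaving /vh/ as coda.
V4 /u/ – V5 /u/: just /d/ — single C goes to the following onset.
Syllabification: kwink.dahp.hwuvh.gwu.dunh.
Syllable 4 is /gwu/; it ends in its nucleus with no coda, so it is open.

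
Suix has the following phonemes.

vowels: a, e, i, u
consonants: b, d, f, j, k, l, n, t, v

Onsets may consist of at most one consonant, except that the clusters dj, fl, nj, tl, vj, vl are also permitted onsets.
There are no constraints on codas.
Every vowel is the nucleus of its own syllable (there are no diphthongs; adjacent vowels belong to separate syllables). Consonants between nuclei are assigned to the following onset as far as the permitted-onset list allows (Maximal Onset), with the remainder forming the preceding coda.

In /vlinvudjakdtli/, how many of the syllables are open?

2

The vowels are i, u, a, i — 4 nuclei, so 4 syllables.
Between /i/ (V1) and /u/ (V2): /nv/; trying suffixes from longest down, /v/ is the first permitted one, so coda /n/ | onset /v/.
Between /u/ (V2) and /a/ (V3): /dj/ is a licit onset in full, so it all attaches to the next syllable.
Between /a/ (V3) and /i/ (V4): cluster /kdtl/ — the longest permitted-onset suffix is /tl/; onset = /tl/, preceding coda = /kd/.
So the parse is vlin.vu.djakd.tli.
Classifying each syllable: /vlin/ (closed), /vu/ (open), /djakd/ (closed), /tli/ (open).
Open syllables: 2.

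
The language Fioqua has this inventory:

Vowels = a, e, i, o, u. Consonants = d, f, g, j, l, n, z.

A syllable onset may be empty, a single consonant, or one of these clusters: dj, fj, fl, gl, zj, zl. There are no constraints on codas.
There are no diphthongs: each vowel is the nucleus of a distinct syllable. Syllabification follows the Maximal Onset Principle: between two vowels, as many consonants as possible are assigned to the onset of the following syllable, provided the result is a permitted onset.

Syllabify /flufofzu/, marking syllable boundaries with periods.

flu.fof.zu

Vowels present: u, o, u; each is a nucleus, giving 3 syllables.
Between /u/ (V1) and /o/ (V2): just /f/ — single C goes to the following onset.
Between /o/ (V2) and /u/ (V3): /fz/ — longest licit onset from the right is /z/, leaving /f/ as coda.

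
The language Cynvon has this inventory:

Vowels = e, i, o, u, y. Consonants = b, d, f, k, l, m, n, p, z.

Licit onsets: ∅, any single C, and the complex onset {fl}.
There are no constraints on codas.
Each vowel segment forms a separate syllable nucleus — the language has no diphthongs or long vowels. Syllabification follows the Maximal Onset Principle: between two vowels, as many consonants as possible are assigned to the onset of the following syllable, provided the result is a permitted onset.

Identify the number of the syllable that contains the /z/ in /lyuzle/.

2

Vowels present: y, u, e; each is a nucleus, giving 3 syllables.
Between /y/ (V1) and /u/ (V2): no consonants, so the boundary falls immediately after /y/.
Between /u/ (V2) and /e/ (V3): /zl/; trying suffixes from longest down, /l/ is the first permitted one, so coda /z/ | onset /l/.
Syllabification: ly.uz.le.
The /z/ is in the coda of syllable 2 (/uz/).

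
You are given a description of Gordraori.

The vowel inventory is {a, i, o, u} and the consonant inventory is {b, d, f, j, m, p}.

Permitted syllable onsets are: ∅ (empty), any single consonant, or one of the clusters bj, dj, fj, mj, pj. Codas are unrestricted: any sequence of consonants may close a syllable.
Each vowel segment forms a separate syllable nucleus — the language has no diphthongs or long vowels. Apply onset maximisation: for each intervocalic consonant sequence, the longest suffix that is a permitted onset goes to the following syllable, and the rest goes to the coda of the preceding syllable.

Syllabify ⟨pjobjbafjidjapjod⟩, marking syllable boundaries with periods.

pjobj.ba.fji.dja.pjod

The vowels are o, a, i, a, o — 5 nuclei, so 5 syllables.
σ1/σ2 boundary: cluster /bjb/ — the longest permitted-onset suffix is /b/; onset = /b/, preceding coda = /bj/.
σ2/σ3 boundary: /fj/ — entire cluster is a permitted onset → onset /fj/, coda ∅.
σ3/σ4 boundary: /dj/ is a licit onset in full, so it all attaches to the next syllable.
σ4/σ5 boundary: /pj/ is a licit onset in full, so it all attaches to the next syllable.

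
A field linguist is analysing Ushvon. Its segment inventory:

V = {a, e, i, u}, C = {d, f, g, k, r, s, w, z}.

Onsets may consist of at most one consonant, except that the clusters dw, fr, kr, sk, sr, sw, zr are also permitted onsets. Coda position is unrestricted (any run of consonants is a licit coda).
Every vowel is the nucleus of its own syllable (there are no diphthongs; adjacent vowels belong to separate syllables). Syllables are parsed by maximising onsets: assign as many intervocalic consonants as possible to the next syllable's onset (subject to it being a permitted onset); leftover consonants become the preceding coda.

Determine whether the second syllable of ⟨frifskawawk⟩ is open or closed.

Vowels present: i, a, a; each is a nucleus, giving 3 syllables.
V1 /i/ – V2 /a/: /fsk/ — longest licit onset from the right is /sk/, leaving /f/ as coda.
V2 /a/ – V3 /a/: /w/ is a single consonant, so it becomes the next onset.
Syllabification: frif.ska.wawk.
Syllable 2 is /ska/; it ends in its nucleus with no coda, so it is open.

open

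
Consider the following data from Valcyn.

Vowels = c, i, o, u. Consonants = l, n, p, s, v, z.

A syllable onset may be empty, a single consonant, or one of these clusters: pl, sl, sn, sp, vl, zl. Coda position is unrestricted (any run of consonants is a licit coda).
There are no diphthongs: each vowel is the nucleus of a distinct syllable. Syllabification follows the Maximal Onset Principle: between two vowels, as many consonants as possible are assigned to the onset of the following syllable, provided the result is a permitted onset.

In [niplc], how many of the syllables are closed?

0

The vowels are i, c — 2 nuclei, so 2 syllables.
σ1/σ2 boundary: /pl/ is a licit onset in full, so it all attaches to the next syllable.
Putting it together: ni.plc.
Classifying each syllable: /ni/ (open), /plc/ (open).
Closed syllables: 0.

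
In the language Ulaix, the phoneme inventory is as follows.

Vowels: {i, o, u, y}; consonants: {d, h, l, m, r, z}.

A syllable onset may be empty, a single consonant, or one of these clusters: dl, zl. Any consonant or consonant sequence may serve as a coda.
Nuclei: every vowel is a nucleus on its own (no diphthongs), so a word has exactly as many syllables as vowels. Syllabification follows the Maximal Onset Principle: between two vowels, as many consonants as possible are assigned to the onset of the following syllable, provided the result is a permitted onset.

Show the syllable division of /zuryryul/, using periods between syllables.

zu.ry.ry.ul

Nuclei (vowels): u, y, y, u → 4 syllables.
/u…y/ gap (V1→V2): /r/ → onset of the next syllable (single consonants are always licit onsets).
/y…y/ gap (V2→V3): /r/ → onset of the next syllable (single consonants are always licit onsets).
/y…u/ gap (V3→V4): no consonants, so the boundary falls immediately after /y/.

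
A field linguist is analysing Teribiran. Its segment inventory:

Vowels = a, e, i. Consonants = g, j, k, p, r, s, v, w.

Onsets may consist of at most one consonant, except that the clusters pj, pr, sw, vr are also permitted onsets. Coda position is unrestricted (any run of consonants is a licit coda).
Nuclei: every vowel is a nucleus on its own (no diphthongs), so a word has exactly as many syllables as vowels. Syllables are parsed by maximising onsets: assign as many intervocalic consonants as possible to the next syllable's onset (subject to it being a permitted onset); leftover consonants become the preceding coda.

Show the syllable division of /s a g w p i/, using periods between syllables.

The vowels are a, i — 2 nuclei, so 2 syllables.
/a…i/ gap (V1→V2): /gwp/ — longest licit onset from the right is /p/, leaving /gw/ as coda.

sagw.pi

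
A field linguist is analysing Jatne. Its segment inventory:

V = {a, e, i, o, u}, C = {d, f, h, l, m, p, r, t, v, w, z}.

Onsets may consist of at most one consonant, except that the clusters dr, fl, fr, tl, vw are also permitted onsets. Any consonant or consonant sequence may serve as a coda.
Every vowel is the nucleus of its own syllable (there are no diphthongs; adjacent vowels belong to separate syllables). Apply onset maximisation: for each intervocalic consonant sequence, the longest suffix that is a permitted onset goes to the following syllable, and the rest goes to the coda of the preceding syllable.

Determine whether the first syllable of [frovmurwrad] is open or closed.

Nuclei (vowels): o, u, a → 3 syllables.
Between /o/ (V1) and /u/ (V2): cluster /vm/ — the longest permitted-onset suffix is /m/; onset = /m/, preceding coda = /v/.
Between /u/ (V2) and /a/ (V3): /rwr/ splits as /rw/ + /r/ (/r/ is the longest suffix that is a licit onset).
So the parse is frov.murw.rad.
Syllable 1 is /frov/ with coda /v/, so it is closed.

closed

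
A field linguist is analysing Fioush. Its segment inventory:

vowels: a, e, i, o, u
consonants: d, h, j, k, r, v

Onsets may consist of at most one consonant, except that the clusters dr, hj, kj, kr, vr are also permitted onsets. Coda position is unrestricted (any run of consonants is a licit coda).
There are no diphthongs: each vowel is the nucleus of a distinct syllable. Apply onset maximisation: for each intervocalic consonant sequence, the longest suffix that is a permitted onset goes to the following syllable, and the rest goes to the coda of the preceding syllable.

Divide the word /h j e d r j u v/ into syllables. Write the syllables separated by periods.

The vowels are e, u — 2 nuclei, so 2 syllables.
V1 /e/ – V2 /u/: /drj/ splits as /dr/ + /j/ (/j/ is the longest suffix that is a licit onset).

hjedr.juv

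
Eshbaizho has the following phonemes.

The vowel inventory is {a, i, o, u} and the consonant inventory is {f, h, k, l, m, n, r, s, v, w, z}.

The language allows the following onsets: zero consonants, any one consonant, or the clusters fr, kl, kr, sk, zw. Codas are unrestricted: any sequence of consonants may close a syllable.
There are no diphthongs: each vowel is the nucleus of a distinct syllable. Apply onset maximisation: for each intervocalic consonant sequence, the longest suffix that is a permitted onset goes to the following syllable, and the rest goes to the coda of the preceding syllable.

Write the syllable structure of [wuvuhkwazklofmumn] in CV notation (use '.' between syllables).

CV.CVCC.CVC.CCVC.CVCC

The vowels are u, u, a, o, u — 5 nuclei, so 5 syllables.
/u…u/ gap (V1→V2): just /v/ — single C goes to the following onset.
/u…a/ gap (V2→V3): cluster /hkw/ — the longest permitted-onset suffix is /w/; onset = /w/, preceding coda = /hk/.
/a…o/ gap (V3→V4): /zkl/; trying suffixes from longest down, /kl/ is the first permitted one, so coda /z/ | onset /kl/.
/o…u/ gap (V4→V5): cluster /fm/ — the longest permitted-onset suffix is /m/; onset = /m/, preceding coda = /f/.
Result: wu.vuhk.waz.klof.mumn.
Mapping each syllable to C/V: /wu/ → CV, /vuhk/ → CVCC, /waz/ → CVC, /klof/ → CCVC, /mumn/ → CVCC.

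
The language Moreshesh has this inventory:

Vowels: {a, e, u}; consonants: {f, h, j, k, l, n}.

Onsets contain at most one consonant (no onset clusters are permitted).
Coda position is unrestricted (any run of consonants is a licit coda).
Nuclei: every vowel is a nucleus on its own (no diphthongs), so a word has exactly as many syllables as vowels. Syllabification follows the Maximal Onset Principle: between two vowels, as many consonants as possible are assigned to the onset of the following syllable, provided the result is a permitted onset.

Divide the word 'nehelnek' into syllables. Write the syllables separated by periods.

ne.hel.nek

The vowels are e, e, e — 3 nuclei, so 3 syllables.
σ1/σ2 boundary: /h/ → onset of the next syllable (single consonants are always licit onsets).
σ2/σ3 boundary: cluster /ln/ — the longest permitted-onset suffix is /n/; onset = /n/, preceding coda = /l/.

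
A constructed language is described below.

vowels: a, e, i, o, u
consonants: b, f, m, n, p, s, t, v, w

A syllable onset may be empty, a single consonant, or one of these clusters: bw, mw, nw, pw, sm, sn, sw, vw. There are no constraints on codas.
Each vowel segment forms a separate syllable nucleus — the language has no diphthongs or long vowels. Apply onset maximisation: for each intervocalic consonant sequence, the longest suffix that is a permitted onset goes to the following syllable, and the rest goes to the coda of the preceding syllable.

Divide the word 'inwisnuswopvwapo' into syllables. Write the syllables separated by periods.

The vowels are i, i, u, o, a, o — 6 nuclei, so 6 syllables.
σ1/σ2 boundary: /nw/ — entire cluster is a permitted onset → onset /nw/, coda ∅.
σ2/σ3 boundary: cluster /sn/ — /sn/ is itself a permitted onset, so the whole cluster goes right; preceding coda = ∅.
σ3/σ4 boundary: cluster /sw/ — /sw/ is itself a permitted onset, so the whole cluster goes right; preceding coda = ∅.
σ4/σ5 boundary: cluster /pvw/ — the longest permitted-onset suffix is /vw/; onset = /vw/, preceding coda = /p/.
σ5/σ6 boundary: /p/ is a single consonant, so it becomes the next onset.

i.nwi.snu.swop.vwa.po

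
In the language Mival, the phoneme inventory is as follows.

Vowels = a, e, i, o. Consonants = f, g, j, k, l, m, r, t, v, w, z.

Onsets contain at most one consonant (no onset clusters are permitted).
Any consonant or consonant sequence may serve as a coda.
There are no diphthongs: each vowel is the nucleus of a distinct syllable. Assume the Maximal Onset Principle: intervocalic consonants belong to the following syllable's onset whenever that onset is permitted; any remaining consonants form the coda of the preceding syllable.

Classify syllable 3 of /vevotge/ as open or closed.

open

Nuclei (vowels): e, o, e → 3 syllables.
V1 /e/ – V2 /o/: /v/ is a single consonant, so it becomes the next onset.
V2 /o/ – V3 /e/: /tg/; trying suffixes from longest down, /g/ is the first permitted one, so coda /t/ | onset /g/.
Putting it together: ve.vot.ge.
Syllable 3 is /ge/; it ends in its nucleus with no coda, so it is open.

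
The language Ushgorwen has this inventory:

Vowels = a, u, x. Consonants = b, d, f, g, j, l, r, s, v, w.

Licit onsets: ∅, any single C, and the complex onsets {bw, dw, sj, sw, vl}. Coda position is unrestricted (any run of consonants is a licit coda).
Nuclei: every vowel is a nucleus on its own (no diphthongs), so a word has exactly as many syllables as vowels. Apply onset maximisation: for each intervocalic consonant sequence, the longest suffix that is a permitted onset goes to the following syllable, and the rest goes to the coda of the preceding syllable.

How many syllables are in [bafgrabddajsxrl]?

4

Vowels present: a, a, a, x; each is a nucleus, giving 4 syllables.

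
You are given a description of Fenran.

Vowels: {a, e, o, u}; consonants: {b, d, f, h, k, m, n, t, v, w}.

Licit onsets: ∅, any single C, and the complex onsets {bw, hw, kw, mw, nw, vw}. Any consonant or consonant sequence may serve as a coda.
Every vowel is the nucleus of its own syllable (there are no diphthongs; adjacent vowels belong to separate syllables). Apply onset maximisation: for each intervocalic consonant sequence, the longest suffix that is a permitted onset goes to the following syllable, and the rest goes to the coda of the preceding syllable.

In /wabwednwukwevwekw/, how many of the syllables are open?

Nuclei (vowels): a, e, u, e, e → 5 syllables.
Between /a/ (V1) and /e/ (V2): /bw/ is a licit onset in full, so it all attaches to the next syllable.
Between /e/ (V2) and /u/ (V3): cluster /dnw/ — the longest permitted-onset suffix is /nw/; onset = /nw/, preceding coda = /d/.
Between /u/ (V3) and /e/ (V4): /kw/ is a licit onset in full, so it all attaches to the next syllable.
Between /e/ (V4) and /e/ (V5): /vw/ — entire cluster is a permitted onset → onset /vw/, coda ∅.
Putting it together: wa.bwed.nwu.kwe.vwekw.
Classifying each syllable: /wa/ (open), /bwed/ (closed), /nwu/ (open), /kwe/ (open), /vwekw/ (closed).
Open syllables: 3.

3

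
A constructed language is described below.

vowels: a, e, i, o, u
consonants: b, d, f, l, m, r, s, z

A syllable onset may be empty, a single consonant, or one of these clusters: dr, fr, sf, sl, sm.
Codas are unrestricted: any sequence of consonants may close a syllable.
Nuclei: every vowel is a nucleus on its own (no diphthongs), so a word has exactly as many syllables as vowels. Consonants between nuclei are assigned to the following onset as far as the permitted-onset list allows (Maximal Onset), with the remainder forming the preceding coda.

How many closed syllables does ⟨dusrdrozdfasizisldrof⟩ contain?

4

The vowels are u, o, a, i, i, o — 6 nuclei, so 6 syllables.
/u…o/ gap (V1→V2): /srdr/; trying suffixes from longest down, /dr/ is the first permitted one, so coda /sr/ | onset /dr/.
/o…a/ gap (V2→V3): /zdf/ — longest licit onset from the right is /f/, leaving /zd/ as coda.
/a…i/ gap (V3→V4): /s/ → onset of the next syllable (single consonants are always licit onsets).
/i…i/ gap (V4→V5): /z/ is a single consonant, so it becomes the next onset.
/i…o/ gap (V5→V6): /sldr/; trying suffixes from longest down, /dr/ is the first permitted one, so coda /sl/ | onset /dr/.
So the parse is dusr.drozd.fa.si.zisl.drof.
Classifying each syllable: /dusr/ (closed), /drozd/ (closed), /fa/ (open), /si/ (open), /zisl/ (closed), /drof/ (closed).
Closed syllables: 4.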